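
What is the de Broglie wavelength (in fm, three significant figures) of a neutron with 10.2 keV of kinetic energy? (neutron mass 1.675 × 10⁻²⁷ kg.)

KE = 10.2 keV = 1.634 × 10⁻¹⁵ J.
p = √(2mKE) = √(2 × 1.675 × 10⁻²⁷ × 1.634 × 10⁻¹⁵) = 2.340 × 10⁻²¹ kg·m/s.
λ = h/p = 6.626 × 10⁻³⁴ / 2.340 × 10⁻²¹ = 2.83 × 10⁻¹³ m = 283 fm.

λ = 283 fm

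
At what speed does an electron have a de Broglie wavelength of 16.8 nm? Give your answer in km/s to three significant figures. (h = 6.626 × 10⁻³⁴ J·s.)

p = h/λ = 6.626 × 10⁻³⁴ / 1.680 × 10⁻⁸ = 3.944 × 10⁻²⁶ kg·m/s.
v = p/m = 3.944 × 10⁻²⁶ / 9.109 × 10⁻³¹ = 4.33 × 10⁴ m/s = 43.3 km/s.

v = 43.3 km/s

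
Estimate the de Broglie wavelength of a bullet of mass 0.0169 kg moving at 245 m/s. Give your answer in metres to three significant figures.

λ = 1.60 × 10⁻³⁴ m

p = mv = 0.0169 × 245 = 4.140 kg·m/s.
λ = h/p = 6.626 × 10⁻³⁴ / 4.140 = 1.60 × 10⁻³⁴ m.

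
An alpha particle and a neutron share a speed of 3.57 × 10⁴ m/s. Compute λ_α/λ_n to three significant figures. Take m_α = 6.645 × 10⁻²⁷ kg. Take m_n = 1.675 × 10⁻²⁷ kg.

λ_α/λ_n = 0.252

At fixed v, p = mv so λ = h/(mv) ∝ 1/m.
λ_α/λ_n = m_n/m_α = 1.675 × 10⁻²⁷/6.645 × 10⁻²⁷ = 0.252.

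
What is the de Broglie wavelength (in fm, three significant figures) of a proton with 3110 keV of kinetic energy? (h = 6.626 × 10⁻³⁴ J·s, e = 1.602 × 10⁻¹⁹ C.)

λ = 16.2 fm

KE = 3110 keV = 4.982 × 10⁻¹³ J.
p = √(2mKE) = √(2 × 1.673 × 10⁻²⁷ × 4.982 × 10⁻¹³) = 4.083 × 10⁻²⁰ kg·m/s.
λ = h/p = 6.626 × 10⁻³⁴ / 4.083 × 10⁻²⁰ = 1.62 × 10⁻¹⁴ m = 16.2 fm.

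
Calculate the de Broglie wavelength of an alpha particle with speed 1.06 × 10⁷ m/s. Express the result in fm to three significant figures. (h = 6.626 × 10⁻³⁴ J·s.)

p = mv = 6.645 × 10⁻²⁷ × 1.06 × 10⁷ = 7.044 × 10⁻²⁰ kg·m/s.
λ = h/p = 6.626 × 10⁻³⁴ / 7.044 × 10⁻²⁰ = 9.41 × 10⁻¹⁵ m = 9.41 fm.

λ = 9.41 fm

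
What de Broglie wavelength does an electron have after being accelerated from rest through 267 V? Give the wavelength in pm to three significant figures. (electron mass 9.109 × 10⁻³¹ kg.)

KE = eV = 1.602 × 10⁻¹⁹ × 267.0 = 4.277 × 10⁻¹⁷ J.
p = √(2mKE) = √(2 × 9.109 × 10⁻³¹ × 4.277 × 10⁻¹⁷) = 8.827 × 10⁻²⁴ kg·m/s.
λ = h/p = 6.626 × 10⁻³⁴ / 8.827 × 10⁻²⁴ = 7.51 × 10⁻¹¹ m = 75.1 pm.

λ = 75.1 pm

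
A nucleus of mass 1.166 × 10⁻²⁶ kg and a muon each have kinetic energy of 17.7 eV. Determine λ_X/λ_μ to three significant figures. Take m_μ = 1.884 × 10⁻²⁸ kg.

At fixed KE, p = √(2mKE) so λ = h/p ∝ 1/√m.
λ_X/λ_μ = √(m_μ/m_X) = √(1.884 × 10⁻²⁸/1.166 × 10⁻²⁶) = √(0.01616) = 0.127.

λ_X/λ_μ = 0.127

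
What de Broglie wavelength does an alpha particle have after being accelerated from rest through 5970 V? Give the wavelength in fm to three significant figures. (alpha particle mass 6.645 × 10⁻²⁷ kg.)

λ = 131 fm

KE = 2eV = 2 × 1.602 × 10⁻¹⁹ × 5970 = 1.913 × 10⁻¹⁵ J.
p = √(2mKE) = √(2 × 6.645 × 10⁻²⁷ × 1.913 × 10⁻¹⁵) = 5.042 × 10⁻²¹ kg·m/s.
λ = h/p = 6.626 × 10⁻³⁴ / 5.042 × 10⁻²¹ = 1.31 × 10⁻¹³ m = 131 fm.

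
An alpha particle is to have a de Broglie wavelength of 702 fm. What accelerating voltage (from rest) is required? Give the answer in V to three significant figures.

V = 209 V

p = h/λ = 6.626 × 10⁻³⁴ / 7.020 × 10⁻¹³ = 9.439 × 10⁻²² kg·m/s.
KE = p²/(2m) = 6.704 × 10⁻¹⁷ J.
V = KE/2e = 6.704 × 10⁻¹⁷ / (2 × 1.602 × 10⁻¹⁹) = 209 V.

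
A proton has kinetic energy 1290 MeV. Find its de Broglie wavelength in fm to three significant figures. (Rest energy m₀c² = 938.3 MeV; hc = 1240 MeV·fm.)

λ = 0.614 fm

Total energy E = KE + m₀c² = 1290 + 938.3 = 2228.3 MeV.
(pc)² = E² − (m₀c²)² = (2228.3)² − (938.3)² = 4.085 × 10⁶ MeV², so pc = 2021 MeV.
λ = hc/(pc) = 1240 MeV·fm / 2021 MeV = 0.614 fm.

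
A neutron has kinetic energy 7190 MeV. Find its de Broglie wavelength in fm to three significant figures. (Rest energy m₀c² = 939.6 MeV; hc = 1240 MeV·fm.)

Total energy E = KE + m₀c² = 7190 + 939.6 = 8129.6 MeV.
(pc)² = E² − (m₀c²)² = (8129.6)² − (939.6)² = 6.521 × 10⁷ MeV², so pc = 8075 MeV.
λ = hc/(pc) = 1240 MeV·fm / 8075 MeV = 0.154 fm.

λ = 0.154 fm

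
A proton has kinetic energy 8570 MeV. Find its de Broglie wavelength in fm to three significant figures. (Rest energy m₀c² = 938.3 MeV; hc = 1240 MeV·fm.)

Total energy E = KE + m₀c² = 8570 + 938.3 = 9508.3 MeV.
(pc)² = E² − (m₀c²)² = (9508.3)² − (938.3)² = 8.953 × 10⁷ MeV², so pc = 9462 MeV.
λ = hc/(pc) = 1240 MeV·fm / 9462 MeV = 0.131 fm.

λ = 0.131 fm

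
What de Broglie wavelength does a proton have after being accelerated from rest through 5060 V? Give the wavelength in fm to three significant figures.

KE = eV = 1.602 × 10⁻¹⁹ × 5060 = 8.106 × 10⁻¹⁶ J.
p = √(2mKE) = √(2 × 1.673 × 10⁻²⁷ × 8.106 × 10⁻¹⁶) = 1.647 × 10⁻²¹ kg·m/s.
λ = h/p = 6.626 × 10⁻³⁴ / 1.647 × 10⁻²¹ = 4.02 × 10⁻¹³ m = 402 fm.

λ = 402 fm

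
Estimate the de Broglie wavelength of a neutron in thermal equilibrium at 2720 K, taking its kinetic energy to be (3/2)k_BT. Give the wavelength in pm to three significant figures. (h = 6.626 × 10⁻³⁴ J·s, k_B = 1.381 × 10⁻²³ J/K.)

λ = 48.2 pm

KE = (3/2)k_BT = 1.5 × 1.381 × 10⁻²³ × 2720 = 5.634 × 10⁻²⁰ J.
p = √(2mKE) = √(2 × 1.675 × 10⁻²⁷ × 5.634 × 10⁻²⁰) = 1.374 × 10⁻²³ kg·m/s.
λ = h/p = 4.82 × 10⁻¹¹ m = 48.2 pm.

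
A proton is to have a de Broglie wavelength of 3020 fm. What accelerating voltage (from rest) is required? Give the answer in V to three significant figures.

p = h/λ = 6.626 × 10⁻³⁴ / 3.020 × 10⁻¹² = 2.194 × 10⁻²² kg·m/s.
KE = p²/(2m) = 1.439 × 10⁻¹⁷ J.
V = KE/e = 1.439 × 10⁻¹⁷ / (1.602 × 10⁻¹⁹) = 89.8 V.

V = 89.8 V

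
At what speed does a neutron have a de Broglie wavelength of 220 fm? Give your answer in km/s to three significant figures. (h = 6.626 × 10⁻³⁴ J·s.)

v = 1800 km/s

p = h/λ = 6.626 × 10⁻³⁴ / 2.200 × 10⁻¹³ = 3.012 × 10⁻²¹ kg·m/s.
v = p/m = 3.012 × 10⁻²¹ / 1.675 × 10⁻²⁷ = 1.80 × 10⁶ m/s = 1800 km/s.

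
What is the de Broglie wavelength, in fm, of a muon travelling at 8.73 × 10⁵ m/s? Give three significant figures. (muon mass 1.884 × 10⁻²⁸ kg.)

λ = 4030 fm

p = mv = 1.884 × 10⁻²⁸ × 8.73 × 10⁵ = 1.645 × 10⁻²² kg·m/s.
λ = h/p = 6.626 × 10⁻³⁴ / 1.645 × 10⁻²² = 4.03 × 10⁻¹² m = 4030 fm.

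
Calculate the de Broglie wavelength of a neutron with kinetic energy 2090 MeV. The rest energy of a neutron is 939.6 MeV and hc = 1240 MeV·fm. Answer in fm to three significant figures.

λ = 0.431 fm

Total energy E = KE + m₀c² = 2090 + 939.6 = 3029.6 MeV.
(pc)² = E² − (m₀c²)² = (3029.6)² − (939.6)² = 8.296 × 10⁶ MeV², so pc = 2880 MeV.
λ = hc/(pc) = 1240 MeV·fm / 2880 MeV = 0.431 fm.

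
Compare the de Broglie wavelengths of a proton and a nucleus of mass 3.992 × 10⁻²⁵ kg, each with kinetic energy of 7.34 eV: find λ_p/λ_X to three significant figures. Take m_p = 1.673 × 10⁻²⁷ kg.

At fixed KE, p = √(2mKE) so λ = h/p ∝ 1/√m.
λ_p/λ_X = √(m_X/m_p) = √(3.992 × 10⁻²⁵/1.673 × 10⁻²⁷) = √(238.6) = 15.4.

λ_p/λ_X = 15.4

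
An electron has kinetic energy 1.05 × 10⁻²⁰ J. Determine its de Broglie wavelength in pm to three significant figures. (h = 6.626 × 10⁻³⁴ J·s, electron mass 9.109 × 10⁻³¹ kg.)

p = √(2mKE) = √(2 × 9.109 × 10⁻³¹ × 1.050 × 10⁻²⁰) = 1.383 × 10⁻²⁵ kg·m/s.
λ = h/p = 6.626 × 10⁻³⁴ / 1.383 × 10⁻²⁵ = 4.79 × 10⁻⁹ m = 4790 pm.

λ = 4790 pm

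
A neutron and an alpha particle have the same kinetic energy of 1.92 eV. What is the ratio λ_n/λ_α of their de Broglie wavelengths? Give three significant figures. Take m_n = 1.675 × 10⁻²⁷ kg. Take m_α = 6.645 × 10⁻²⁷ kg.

At fixed KE, p = √(2mKE) so λ = h/p ∝ 1/√m.
λ_n/λ_α = √(m_α/m_n) = √(6.645 × 10⁻²⁷/1.675 × 10⁻²⁷) = √(3.967) = 1.99.

λ_n/λ_α = 1.99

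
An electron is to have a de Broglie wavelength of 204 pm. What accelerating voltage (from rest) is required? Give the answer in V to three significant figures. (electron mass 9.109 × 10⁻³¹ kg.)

p = h/λ = 6.626 × 10⁻³⁴ / 2.040 × 10⁻¹⁰ = 3.248 × 10⁻²⁴ kg·m/s.
KE = p²/(2m) = 5.791 × 10⁻¹⁸ J.
V = KE/e = 5.791 × 10⁻¹⁸ / (1.602 × 10⁻¹⁹) = 36.1 V.

V = 36.1 V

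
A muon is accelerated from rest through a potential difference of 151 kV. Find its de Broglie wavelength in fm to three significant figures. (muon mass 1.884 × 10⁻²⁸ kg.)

KE = eV = 1.602 × 10⁻¹⁹ × 1.510 × 10⁵ = 2.419 × 10⁻¹⁴ J.
p = √(2mKE) = √(2 × 1.884 × 10⁻²⁸ × 2.419 × 10⁻¹⁴) = 3.019 × 10⁻²¹ kg·m/s.
λ = h/p = 6.626 × 10⁻³⁴ / 3.019 × 10⁻²¹ = 2.19 × 10⁻¹³ m = 219 fm.

λ = 219 fm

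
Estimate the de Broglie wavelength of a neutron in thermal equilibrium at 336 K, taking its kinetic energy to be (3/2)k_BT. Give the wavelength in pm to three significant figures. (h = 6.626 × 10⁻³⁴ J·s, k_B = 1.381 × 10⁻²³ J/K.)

KE = (3/2)k_BT = 1.5 × 1.381 × 10⁻²³ × 336 = 6.960 × 10⁻²¹ J.
p = √(2mKE) = √(2 × 1.675 × 10⁻²⁷ × 6.960 × 10⁻²¹) = 4.829 × 10⁻²⁴ kg·m/s.
λ = h/p = 1.37 × 10⁻¹⁰ m = 137 pm.

λ = 137 pm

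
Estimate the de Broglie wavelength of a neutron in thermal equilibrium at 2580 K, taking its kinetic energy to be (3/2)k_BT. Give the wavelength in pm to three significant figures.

λ = 49.5 pm

KE = (3/2)k_BT = 1.5 × 1.381 × 10⁻²³ × 2580 = 5.344 × 10⁻²⁰ J.
p = √(2mKE) = √(2 × 1.675 × 10⁻²⁷ × 5.344 × 10⁻²⁰) = 1.338 × 10⁻²³ kg·m/s.
λ = h/p = 4.95 × 10⁻¹¹ m = 49.5 pm.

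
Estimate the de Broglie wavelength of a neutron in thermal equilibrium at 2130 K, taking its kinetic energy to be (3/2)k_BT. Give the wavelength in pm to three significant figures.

λ = 54.5 pm

KE = (3/2)k_BT = 1.5 × 1.381 × 10⁻²³ × 2130 = 4.412 × 10⁻²⁰ J.
p = √(2mKE) = √(2 × 1.675 × 10⁻²⁷ × 4.412 × 10⁻²⁰) = 1.216 × 10⁻²³ kg·m/s.
λ = h/p = 5.45 × 10⁻¹¹ m = 54.5 pm.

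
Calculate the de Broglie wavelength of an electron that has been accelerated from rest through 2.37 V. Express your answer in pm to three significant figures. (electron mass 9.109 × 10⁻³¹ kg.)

λ = 797 pm

KE = eV = 1.602 × 10⁻¹⁹ × 2.370 = 3.797 × 10⁻¹⁹ J.
p = √(2mKE) = √(2 × 9.109 × 10⁻³¹ × 3.797 × 10⁻¹⁹) = 8.317 × 10⁻²⁵ kg·m/s.
λ = h/p = 6.626 × 10⁻³⁴ / 8.317 × 10⁻²⁵ = 7.97 × 10⁻¹⁰ m = 797 pm.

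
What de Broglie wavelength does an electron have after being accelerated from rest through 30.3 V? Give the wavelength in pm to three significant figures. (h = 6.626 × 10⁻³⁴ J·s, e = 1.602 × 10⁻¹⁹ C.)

KE = eV = 1.602 × 10⁻¹⁹ × 30.30 = 4.854 × 10⁻¹⁸ J.
p = √(2mKE) = √(2 × 9.109 × 10⁻³¹ × 4.854 × 10⁻¹⁸) = 2.974 × 10⁻²⁴ kg·m/s.
λ = h/p = 6.626 × 10⁻³⁴ / 2.974 × 10⁻²⁴ = 2.23 × 10⁻¹⁰ m = 223 pm.

λ = 223 pm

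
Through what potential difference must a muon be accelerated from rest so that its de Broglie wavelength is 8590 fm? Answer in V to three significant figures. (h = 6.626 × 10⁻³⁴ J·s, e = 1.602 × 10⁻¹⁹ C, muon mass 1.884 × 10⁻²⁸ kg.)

p = h/λ = 6.626 × 10⁻³⁴ / 8.590 × 10⁻¹² = 7.714 × 10⁻²³ kg·m/s.
KE = p²/(2m) = 1.579 × 10⁻¹⁷ J.
V = KE/e = 1.579 × 10⁻¹⁷ / (1.602 × 10⁻¹⁹) = 98.6 V.

V = 98.6 V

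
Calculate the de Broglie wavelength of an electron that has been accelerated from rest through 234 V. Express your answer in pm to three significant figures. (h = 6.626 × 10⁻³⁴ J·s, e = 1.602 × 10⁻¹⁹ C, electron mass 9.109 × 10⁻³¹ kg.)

λ = 80.2 pm

KE = eV = 1.602 × 10⁻¹⁹ × 234.0 = 3.749 × 10⁻¹⁷ J.
p = √(2mKE) = √(2 × 9.109 × 10⁻³¹ × 3.749 × 10⁻¹⁷) = 8.264 × 10⁻²⁴ kg·m/s.
λ = h/p = 6.626 × 10⁻³⁴ / 8.264 × 10⁻²⁴ = 8.02 × 10⁻¹¹ m = 80.2 pm.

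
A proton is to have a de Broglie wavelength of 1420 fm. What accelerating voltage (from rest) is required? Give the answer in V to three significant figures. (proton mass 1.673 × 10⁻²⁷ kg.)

V = 406 V

p = h/λ = 6.626 × 10⁻³⁴ / 1.420 × 10⁻¹² = 4.666 × 10⁻²² kg·m/s.
KE = p²/(2m) = 6.507 × 10⁻¹⁷ J.
V = KE/e = 6.507 × 10⁻¹⁷ / (1.602 × 10⁻¹⁹) = 406 V.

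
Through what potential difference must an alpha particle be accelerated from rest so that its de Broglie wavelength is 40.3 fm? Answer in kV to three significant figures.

p = h/λ = 6.626 × 10⁻³⁴ / 4.030 × 10⁻¹⁴ = 1.644 × 10⁻²⁰ kg·m/s.
KE = p²/(2m) = 2.034 × 10⁻¹⁴ J.
V = KE/2e = 2.034 × 10⁻¹⁴ / (2 × 1.602 × 10⁻¹⁹) = 63.5 kV.

V = 63.5 kV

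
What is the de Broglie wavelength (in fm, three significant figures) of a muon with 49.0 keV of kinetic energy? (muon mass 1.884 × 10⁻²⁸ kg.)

KE = 49.0 keV = 7.850 × 10⁻¹⁵ J.
p = √(2mKE) = √(2 × 1.884 × 10⁻²⁸ × 7.850 × 10⁻¹⁵) = 1.720 × 10⁻²¹ kg·m/s.
λ = h/p = 6.626 × 10⁻³⁴ / 1.720 × 10⁻²¹ = 3.85 × 10⁻¹³ m = 385 fm.

λ = 385 fm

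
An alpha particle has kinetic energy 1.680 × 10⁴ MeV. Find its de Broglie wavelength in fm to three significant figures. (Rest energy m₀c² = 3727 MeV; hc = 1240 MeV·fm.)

Total energy E = KE + m₀c² = 1.680 × 10⁴ + 3727 = 20527 MeV.
(pc)² = E² − (m₀c²)² = (20527)² − (3727)² = 4.075 × 10⁸ MeV², so pc = 2.019 × 10⁴ MeV.
λ = hc/(pc) = 1240 MeV·fm / 2.019 × 10⁴ MeV = 0.0614 fm.

λ = 0.0614 fm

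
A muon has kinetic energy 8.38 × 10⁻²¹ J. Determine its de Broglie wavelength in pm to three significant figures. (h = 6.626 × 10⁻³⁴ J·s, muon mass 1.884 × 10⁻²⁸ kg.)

λ = 373 pm

p = √(2mKE) = √(2 × 1.884 × 10⁻²⁸ × 8.380 × 10⁻²¹) = 1.777 × 10⁻²⁴ kg·m/s.
λ = h/p = 6.626 × 10⁻³⁴ / 1.777 × 10⁻²⁴ = 3.73 × 10⁻¹⁰ m = 373 pm.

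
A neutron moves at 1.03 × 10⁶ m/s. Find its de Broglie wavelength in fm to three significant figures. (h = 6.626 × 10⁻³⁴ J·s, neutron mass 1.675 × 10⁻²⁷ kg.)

p = mv = 1.675 × 10⁻²⁷ × 1.03 × 10⁶ = 1.725 × 10⁻²¹ kg·m/s.
λ = h/p = 6.626 × 10⁻³⁴ / 1.725 × 10⁻²¹ = 3.84 × 10⁻¹³ m = 384 fm.

λ = 384 fm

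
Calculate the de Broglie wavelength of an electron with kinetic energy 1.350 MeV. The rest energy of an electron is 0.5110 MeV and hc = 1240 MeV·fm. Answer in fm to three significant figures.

Total energy E = KE + m₀c² = 1.350 + 0.5110 = 1.8610 MeV.
(pc)² = E² − (m₀c²)² = (1.8610)² − (0.5110)² = 3.202 MeV², so pc = 1.789 MeV.
λ = hc/(pc) = 1240 MeV·fm / 1.789 MeV = 693 fm.

λ = 693 fm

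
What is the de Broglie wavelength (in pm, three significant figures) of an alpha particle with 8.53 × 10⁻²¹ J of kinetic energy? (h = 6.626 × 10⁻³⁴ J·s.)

λ = 62.2 pm

p = √(2mKE) = √(2 × 6.645 × 10⁻²⁷ × 8.530 × 10⁻²¹) = 1.065 × 10⁻²³ kg·m/s.
λ = h/p = 6.626 × 10⁻³⁴ / 1.065 × 10⁻²³ = 6.22 × 10⁻¹¹ m = 62.2 pm.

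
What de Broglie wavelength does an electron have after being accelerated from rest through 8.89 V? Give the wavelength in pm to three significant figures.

KE = eV = 1.602 × 10⁻¹⁹ × 8.890 = 1.424 × 10⁻¹⁸ J.
p = √(2mKE) = √(2 × 9.109 × 10⁻³¹ × 1.424 × 10⁻¹⁸) = 1.611 × 10⁻²⁴ kg·m/s.
λ = h/p = 6.626 × 10⁻³⁴ / 1.611 × 10⁻²⁴ = 4.11 × 10⁻¹⁰ m = 411 pm.

λ = 411 pm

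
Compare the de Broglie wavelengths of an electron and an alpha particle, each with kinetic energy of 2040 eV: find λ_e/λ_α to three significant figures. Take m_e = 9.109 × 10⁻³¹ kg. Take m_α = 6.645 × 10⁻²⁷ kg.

λ_e/λ_α = 85.4

At fixed KE, p = √(2mKE) so λ = h/p ∝ 1/√m.
λ_e/λ_α = √(m_α/m_e) = √(6.645 × 10⁻²⁷/9.109 × 10⁻³¹) = √(7295) = 85.4.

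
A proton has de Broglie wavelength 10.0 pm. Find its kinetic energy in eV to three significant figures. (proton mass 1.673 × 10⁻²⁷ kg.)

p = h/λ = 6.626 × 10⁻³⁴ / 1.000 × 10⁻¹¹ = 6.626 × 10⁻²³ kg·m/s.
KE = p²/(2m) = (6.626 × 10⁻²³)² / (2 × 1.673 × 10⁻²⁷) = 1.312 × 10⁻¹⁸ J = 8.19 eV.

KE = 8.19 eV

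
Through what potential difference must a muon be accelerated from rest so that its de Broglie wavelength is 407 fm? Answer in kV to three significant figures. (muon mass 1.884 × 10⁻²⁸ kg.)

p = h/λ = 6.626 × 10⁻³⁴ / 4.070 × 10⁻¹³ = 1.628 × 10⁻²¹ kg·m/s.
KE = p²/(2m) = 7.034 × 10⁻¹⁵ J.
V = KE/e = 7.034 × 10⁻¹⁵ / (1.602 × 10⁻¹⁹) = 43.9 kV.

V = 43.9 kV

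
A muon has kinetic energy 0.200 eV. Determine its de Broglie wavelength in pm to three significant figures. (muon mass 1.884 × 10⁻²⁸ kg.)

λ = 191 pm

KE = 0.200 eV = 3.204 × 10⁻²⁰ J.
p = √(2mKE) = √(2 × 1.884 × 10⁻²⁸ × 3.204 × 10⁻²⁰) = 3.475 × 10⁻²⁴ kg·m/s.
λ = h/p = 6.626 × 10⁻³⁴ / 3.475 × 10⁻²⁴ = 1.91 × 10⁻¹⁰ m = 191 pm.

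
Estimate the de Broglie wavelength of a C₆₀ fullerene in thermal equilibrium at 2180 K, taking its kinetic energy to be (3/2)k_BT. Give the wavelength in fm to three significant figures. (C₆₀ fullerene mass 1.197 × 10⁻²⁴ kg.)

KE = (3/2)k_BT = 1.5 × 1.381 × 10⁻²³ × 2180 = 4.516 × 10⁻²⁰ J.
p = √(2mKE) = √(2 × 1.197 × 10⁻²⁴ × 4.516 × 10⁻²⁰) = 3.288 × 10⁻²² kg·m/s.
λ = h/p = 2.02 × 10⁻¹² m = 2020 fm.

λ = 2020 fm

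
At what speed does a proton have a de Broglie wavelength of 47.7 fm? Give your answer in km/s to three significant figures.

v = 8300 km/s

p = h/λ = 6.626 × 10⁻³⁴ / 4.770 × 10⁻¹⁴ = 1.389 × 10⁻²⁰ kg·m/s.
v = p/m = 1.389 × 10⁻²⁰ / 1.673 × 10⁻²⁷ = 8.30 × 10⁶ m/s = 8300 km/s.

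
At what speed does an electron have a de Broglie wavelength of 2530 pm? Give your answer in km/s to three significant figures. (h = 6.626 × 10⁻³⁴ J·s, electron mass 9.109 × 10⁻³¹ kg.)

v = 288 km/s

p = h/λ = 6.626 × 10⁻³⁴ / 2.530 × 10⁻⁹ = 2.619 × 10⁻²⁵ kg·m/s.
v = p/m = 2.619 × 10⁻²⁵ / 9.109 × 10⁻³¹ = 2.88 × 10⁵ m/s = 288 km/s.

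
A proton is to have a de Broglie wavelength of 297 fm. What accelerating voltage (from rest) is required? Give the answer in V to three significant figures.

V = 9290 V

p = h/λ = 6.626 × 10⁻³⁴ / 2.970 × 10⁻¹³ = 2.231 × 10⁻²¹ kg·m/s.
KE = p²/(2m) = 1.488 × 10⁻¹⁵ J.
V = KE/e = 1.488 × 10⁻¹⁵ / (1.602 × 10⁻¹⁹) = 9290 V.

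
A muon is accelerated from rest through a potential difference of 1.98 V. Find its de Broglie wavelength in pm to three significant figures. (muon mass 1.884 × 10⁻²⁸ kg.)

λ = 60.6 pm

KE = eV = 1.602 × 10⁻¹⁹ × 1.980 = 3.172 × 10⁻¹⁹ J.
p = √(2mKE) = √(2 × 1.884 × 10⁻²⁸ × 3.172 × 10⁻¹⁹) = 1.093 × 10⁻²³ kg·m/s.
λ = h/p = 6.626 × 10⁻³⁴ / 1.093 × 10⁻²³ = 6.06 × 10⁻¹¹ m = 60.6 pm.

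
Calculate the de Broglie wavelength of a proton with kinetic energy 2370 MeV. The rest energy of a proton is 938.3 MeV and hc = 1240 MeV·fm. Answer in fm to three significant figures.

λ = 0.391 fm

Total energy E = KE + m₀c² = 2370 + 938.3 = 3308.3 MeV.
(pc)² = E² − (m₀c²)² = (3308.3)² − (938.3)² = 1.006 × 10⁷ MeV², so pc = 3172 MeV.
λ = hc/(pc) = 1240 MeV·fm / 3172 MeV = 0.391 fm.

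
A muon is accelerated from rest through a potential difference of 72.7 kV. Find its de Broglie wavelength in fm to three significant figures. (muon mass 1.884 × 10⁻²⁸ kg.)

KE = eV = 1.602 × 10⁻¹⁹ × 7.270 × 10⁴ = 1.165 × 10⁻¹⁴ J.
p = √(2mKE) = √(2 × 1.884 × 10⁻²⁸ × 1.165 × 10⁻¹⁴) = 2.095 × 10⁻²¹ kg·m/s.
λ = h/p = 6.626 × 10⁻³⁴ / 2.095 × 10⁻²¹ = 3.16 × 10⁻¹³ m = 316 fm.

λ = 316 fm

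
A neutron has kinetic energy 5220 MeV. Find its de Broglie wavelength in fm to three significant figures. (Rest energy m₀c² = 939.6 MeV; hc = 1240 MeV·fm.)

λ = 0.204 fm

Total energy E = KE + m₀c² = 5220 + 939.6 = 6159.6 MeV.
(pc)² = E² − (m₀c²)² = (6159.6)² − (939.6)² = 3.706 × 10⁷ MeV², so pc = 6088 MeV.
λ = hc/(pc) = 1240 MeV·fm / 6088 MeV = 0.204 fm.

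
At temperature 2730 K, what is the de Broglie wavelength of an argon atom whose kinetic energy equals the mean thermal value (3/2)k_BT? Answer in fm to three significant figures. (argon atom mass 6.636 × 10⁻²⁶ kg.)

KE = (3/2)k_BT = 1.5 × 1.381 × 10⁻²³ × 2730 = 5.655 × 10⁻²⁰ J.
p = √(2mKE) = √(2 × 6.636 × 10⁻²⁶ × 5.655 × 10⁻²⁰) = 8.663 × 10⁻²³ kg·m/s.
λ = h/p = 7.65 × 10⁻¹² m = 7650 fm.

λ = 7650 fm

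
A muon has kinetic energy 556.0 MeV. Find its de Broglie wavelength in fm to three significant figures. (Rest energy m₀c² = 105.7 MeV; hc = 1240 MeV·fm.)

Total energy E = KE + m₀c² = 556.0 + 105.7 = 661.7 MeV.
(pc)² = E² − (m₀c²)² = (661.7)² − (105.7)² = 4.267 × 10⁵ MeV², so pc = 653.2 MeV.
λ = hc/(pc) = 1240 MeV·fm / 653.2 MeV = 1.90 fm.

λ = 1.90 fm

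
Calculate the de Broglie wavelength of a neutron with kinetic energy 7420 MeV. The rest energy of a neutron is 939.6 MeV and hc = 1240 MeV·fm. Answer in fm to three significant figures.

Total energy E = KE + m₀c² = 7420 + 939.6 = 8359.6 MeV.
(pc)² = E² − (m₀c²)² = (8359.6)² − (939.6)² = 6.900 × 10⁷ MeV², so pc = 8307 MeV.
λ = hc/(pc) = 1240 MeV·fm / 8307 MeV = 0.149 fm.

λ = 0.149 fm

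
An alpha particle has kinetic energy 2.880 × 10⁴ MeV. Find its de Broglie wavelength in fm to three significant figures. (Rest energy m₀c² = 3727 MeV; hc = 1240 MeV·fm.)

Total energy E = KE + m₀c² = 2.880 × 10⁴ + 3727 = 32527 MeV.
(pc)² = E² − (m₀c²)² = (32527)² − (3727)² = 1.044 × 10⁹ MeV², so pc = 3.231 × 10⁴ MeV.
λ = hc/(pc) = 1240 MeV·fm / 3.231 × 10⁴ MeV = 0.0384 fm.

λ = 0.0384 fm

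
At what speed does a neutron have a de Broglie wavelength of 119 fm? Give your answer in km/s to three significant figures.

p = h/λ = 6.626 × 10⁻³⁴ / 1.190 × 10⁻¹³ = 5.568 × 10⁻²¹ kg·m/s.
v = p/m = 5.568 × 10⁻²¹ / 1.675 × 10⁻²⁷ = 3.32 × 10⁶ m/s = 3320 km/s.

v = 3320 km/s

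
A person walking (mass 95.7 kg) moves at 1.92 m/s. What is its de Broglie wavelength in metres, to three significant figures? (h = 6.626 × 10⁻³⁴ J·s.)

λ = 3.61 × 10⁻³⁶ m

p = mv = 95.7 × 1.92 = 1.837 × 10² kg·m/s.
λ = h/p = 6.626 × 10⁻³⁴ / 1.837 × 10² = 3.61 × 10⁻³⁶ m.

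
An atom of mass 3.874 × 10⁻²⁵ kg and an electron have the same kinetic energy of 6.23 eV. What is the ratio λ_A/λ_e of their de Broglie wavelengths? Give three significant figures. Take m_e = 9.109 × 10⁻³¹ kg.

λ_A/λ_e = 1.53 × 10⁻³

At fixed KE, p = √(2mKE) so λ = h/p ∝ 1/√m.
λ_A/λ_e = √(m_e/m_A) = √(9.109 × 10⁻³¹/3.874 × 10⁻²⁵) = √(2.351 × 10⁻⁶) = 1.53 × 10⁻³.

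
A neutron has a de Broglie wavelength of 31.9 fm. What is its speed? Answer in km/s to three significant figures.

p = h/λ = 6.626 × 10⁻³⁴ / 3.190 × 10⁻¹⁴ = 2.077 × 10⁻²⁰ kg·m/s.
v = p/m = 2.077 × 10⁻²⁰ / 1.675 × 10⁻²⁷ = 1.24 × 10⁷ m/s = 1.24 × 10⁴ km/s.

v = 1.24 × 10⁴ km/s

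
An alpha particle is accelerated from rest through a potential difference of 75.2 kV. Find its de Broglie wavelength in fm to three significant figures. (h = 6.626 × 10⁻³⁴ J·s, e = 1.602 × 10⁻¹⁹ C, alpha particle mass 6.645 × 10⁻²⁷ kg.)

KE = 2eV = 2 × 1.602 × 10⁻¹⁹ × 7.520 × 10⁴ = 2.409 × 10⁻¹⁴ J.
p = √(2mKE) = √(2 × 6.645 × 10⁻²⁷ × 2.409 × 10⁻¹⁴) = 1.789 × 10⁻²⁰ kg·m/s.
λ = h/p = 6.626 × 10⁻³⁴ / 1.789 × 10⁻²⁰ = 3.70 × 10⁻¹⁴ m = 37.0 fm.

λ = 37.0 fm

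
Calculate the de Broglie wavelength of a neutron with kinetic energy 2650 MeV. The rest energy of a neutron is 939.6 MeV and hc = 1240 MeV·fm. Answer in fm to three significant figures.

Total energy E = KE + m₀c² = 2650 + 939.6 = 3589.6 MeV.
(pc)² = E² − (m₀c²)² = (3589.6)² − (939.6)² = 1.200 × 10⁷ MeV², so pc = 3464 MeV.
λ = hc/(pc) = 1240 MeV·fm / 3464 MeV = 0.358 fm.

λ = 0.358 fm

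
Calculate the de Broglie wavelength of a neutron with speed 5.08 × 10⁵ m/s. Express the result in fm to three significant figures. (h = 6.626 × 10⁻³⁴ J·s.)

p = mv = 1.675 × 10⁻²⁷ × 5.08 × 10⁵ = 8.509 × 10⁻²² kg·m/s.
λ = h/p = 6.626 × 10⁻³⁴ / 8.509 × 10⁻²² = 7.79 × 10⁻¹³ m = 779 fm.

λ = 779 fm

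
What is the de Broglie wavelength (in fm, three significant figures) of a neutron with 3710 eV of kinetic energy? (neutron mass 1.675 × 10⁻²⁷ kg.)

KE = 3710 eV = 5.943 × 10⁻¹⁶ J.
p = √(2mKE) = √(2 × 1.675 × 10⁻²⁷ × 5.943 × 10⁻¹⁶) = 1.411 × 10⁻²¹ kg·m/s.
λ = h/p = 6.626 × 10⁻³⁴ / 1.411 × 10⁻²¹ = 4.70 × 10⁻¹³ m = 470 fm.

λ = 470 fm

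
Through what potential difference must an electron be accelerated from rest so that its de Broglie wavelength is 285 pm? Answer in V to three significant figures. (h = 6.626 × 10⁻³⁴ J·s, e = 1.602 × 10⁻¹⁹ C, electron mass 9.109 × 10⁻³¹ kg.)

p = h/λ = 6.626 × 10⁻³⁴ / 2.850 × 10⁻¹⁰ = 2.325 × 10⁻²⁴ kg·m/s.
KE = p²/(2m) = 2.967 × 10⁻¹⁸ J.
V = KE/e = 2.967 × 10⁻¹⁸ / (1.602 × 10⁻¹⁹) = 18.5 V.

V = 18.5 V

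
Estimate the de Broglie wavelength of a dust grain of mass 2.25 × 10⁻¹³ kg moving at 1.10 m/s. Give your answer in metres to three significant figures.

p = mv = 2.25 × 10⁻¹³ × 1.10 = 2.475 × 10⁻¹³ kg·m/s.
λ = h/p = 6.626 × 10⁻³⁴ / 2.475 × 10⁻¹³ = 2.68 × 10⁻²¹ m.

λ = 2.68 × 10⁻²¹ m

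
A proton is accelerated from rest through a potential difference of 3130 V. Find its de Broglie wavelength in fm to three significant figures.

KE = eV = 1.602 × 10⁻¹⁹ × 3130 = 5.014 × 10⁻¹⁶ J.
p = √(2mKE) = √(2 × 1.673 × 10⁻²⁷ × 5.014 × 10⁻¹⁶) = 1.295 × 10⁻²¹ kg·m/s.
λ = h/p = 6.626 × 10⁻³⁴ / 1.295 × 10⁻²¹ = 5.12 × 10⁻¹³ m = 512 fm.

λ = 512 fm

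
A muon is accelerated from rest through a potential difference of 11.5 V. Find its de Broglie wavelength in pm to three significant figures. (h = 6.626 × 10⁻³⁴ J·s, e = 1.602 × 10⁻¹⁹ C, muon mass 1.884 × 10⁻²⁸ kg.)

KE = eV = 1.602 × 10⁻¹⁹ × 11.50 = 1.842 × 10⁻¹⁸ J.
p = √(2mKE) = √(2 × 1.884 × 10⁻²⁸ × 1.842 × 10⁻¹⁸) = 2.635 × 10⁻²³ kg·m/s.
λ = h/p = 6.626 × 10⁻³⁴ / 2.635 × 10⁻²³ = 2.51 × 10⁻¹¹ m = 25.1 pm.

λ = 25.1 pm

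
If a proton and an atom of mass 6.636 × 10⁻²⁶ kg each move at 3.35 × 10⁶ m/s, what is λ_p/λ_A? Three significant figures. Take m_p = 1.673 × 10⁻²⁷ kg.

λ_p/λ_A = 39.7

At fixed v, p = mv so λ = h/(mv) ∝ 1/m.
λ_p/λ_A = m_A/m_p = 6.636 × 10⁻²⁶/1.673 × 10⁻²⁷ = 39.7.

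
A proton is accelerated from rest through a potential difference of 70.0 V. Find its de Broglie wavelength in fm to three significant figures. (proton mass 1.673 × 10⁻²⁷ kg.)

λ = 3420 fm

KE = eV = 1.602 × 10⁻¹⁹ × 70.00 = 1.121 × 10⁻¹⁷ J.
p = √(2mKE) = √(2 × 1.673 × 10⁻²⁷ × 1.121 × 10⁻¹⁷) = 1.937 × 10⁻²² kg·m/s.
λ = h/p = 6.626 × 10⁻³⁴ / 1.937 × 10⁻²² = 3.42 × 10⁻¹² m = 3420 fm.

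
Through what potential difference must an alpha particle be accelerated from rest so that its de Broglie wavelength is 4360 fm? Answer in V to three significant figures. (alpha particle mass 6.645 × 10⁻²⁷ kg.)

p = h/λ = 6.626 × 10⁻³⁴ / 4.360 × 10⁻¹² = 1.520 × 10⁻²² kg·m/s.
KE = p²/(2m) = 1.738 × 10⁻¹⁸ J.
V = KE/2e = 1.738 × 10⁻¹⁸ / (2 × 1.602 × 10⁻¹⁹) = 5.42 V.

V = 5.42 V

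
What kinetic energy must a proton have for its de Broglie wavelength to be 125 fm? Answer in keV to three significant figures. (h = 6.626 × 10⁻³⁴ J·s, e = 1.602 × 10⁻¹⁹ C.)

KE = 52.4 keV

p = h/λ = 6.626 × 10⁻³⁴ / 1.250 × 10⁻¹³ = 5.301 × 10⁻²¹ kg·m/s.
KE = p²/(2m) = (5.301 × 10⁻²¹)² / (2 × 1.673 × 10⁻²⁷) = 8.398 × 10⁻¹⁵ J = 52.4 keV.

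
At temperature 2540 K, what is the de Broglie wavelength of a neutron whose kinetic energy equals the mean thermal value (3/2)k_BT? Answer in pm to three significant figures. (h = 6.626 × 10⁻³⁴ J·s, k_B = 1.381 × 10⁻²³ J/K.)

λ = 49.9 pm

KE = (3/2)k_BT = 1.5 × 1.381 × 10⁻²³ × 2540 = 5.262 × 10⁻²⁰ J.
p = √(2mKE) = √(2 × 1.675 × 10⁻²⁷ × 5.262 × 10⁻²⁰) = 1.328 × 10⁻²³ kg·m/s.
λ = h/p = 4.99 × 10⁻¹¹ m = 49.9 pm.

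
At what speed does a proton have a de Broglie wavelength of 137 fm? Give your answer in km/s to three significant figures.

v = 2890 km/s

p = h/λ = 6.626 × 10⁻³⁴ / 1.370 × 10⁻¹³ = 4.836 × 10⁻²¹ kg·m/s.
v = p/m = 4.836 × 10⁻²¹ / 1.673 × 10⁻²⁷ = 2.89 × 10⁶ m/s = 2890 km/s.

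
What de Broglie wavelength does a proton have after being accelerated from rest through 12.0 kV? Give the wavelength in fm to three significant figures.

KE = eV = 1.602 × 10⁻¹⁹ × 1.200 × 10⁴ = 1.922 × 10⁻¹⁵ J.
p = √(2mKE) = √(2 × 1.673 × 10⁻²⁷ × 1.922 × 10⁻¹⁵) = 2.536 × 10⁻²¹ kg·m/s.
λ = h/p = 6.626 × 10⁻³⁴ / 2.536 × 10⁻²¹ = 2.61 × 10⁻¹³ m = 261 fm.

λ = 261 fm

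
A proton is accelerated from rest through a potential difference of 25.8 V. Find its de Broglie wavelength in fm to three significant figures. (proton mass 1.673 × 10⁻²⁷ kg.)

λ = 5630 fm

KE = eV = 1.602 × 10⁻¹⁹ × 25.80 = 4.133 × 10⁻¹⁸ J.
p = √(2mKE) = √(2 × 1.673 × 10⁻²⁷ × 4.133 × 10⁻¹⁸) = 1.176 × 10⁻²² kg·m/s.
λ = h/p = 6.626 × 10⁻³⁴ / 1.176 × 10⁻²² = 5.63 × 10⁻¹² m = 5630 fm.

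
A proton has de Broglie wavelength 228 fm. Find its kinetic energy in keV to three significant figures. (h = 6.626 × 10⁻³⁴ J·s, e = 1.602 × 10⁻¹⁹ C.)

KE = 15.8 keV

p = h/λ = 6.626 × 10⁻³⁴ / 2.280 × 10⁻¹³ = 2.906 × 10⁻²¹ kg·m/s.
KE = p²/(2m) = (2.906 × 10⁻²¹)² / (2 × 1.673 × 10⁻²⁷) = 2.524 × 10⁻¹⁵ J = 15.8 keV.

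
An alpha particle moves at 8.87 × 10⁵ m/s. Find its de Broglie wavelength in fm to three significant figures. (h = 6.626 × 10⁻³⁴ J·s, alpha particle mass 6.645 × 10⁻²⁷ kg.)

p = mv = 6.645 × 10⁻²⁷ × 8.87 × 10⁵ = 5.894 × 10⁻²¹ kg·m/s.
λ = h/p = 6.626 × 10⁻³⁴ / 5.894 × 10⁻²¹ = 1.12 × 10⁻¹³ m = 112 fm.

λ = 112 fm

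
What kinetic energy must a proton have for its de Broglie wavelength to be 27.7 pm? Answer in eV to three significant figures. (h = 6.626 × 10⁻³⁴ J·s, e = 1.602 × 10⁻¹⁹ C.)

KE = 1.07 eV

p = h/λ = 6.626 × 10⁻³⁴ / 2.770 × 10⁻¹¹ = 2.392 × 10⁻²³ kg·m/s.
KE = p²/(2m) = (2.392 × 10⁻²³)² / (2 × 1.673 × 10⁻²⁷) = 1.710 × 10⁻¹⁹ J = 1.07 eV.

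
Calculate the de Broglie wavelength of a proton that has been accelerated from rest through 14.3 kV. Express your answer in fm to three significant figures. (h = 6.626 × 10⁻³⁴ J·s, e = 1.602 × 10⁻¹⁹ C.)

λ = 239 fm

KE = eV = 1.602 × 10⁻¹⁹ × 1.430 × 10⁴ = 2.291 × 10⁻¹⁵ J.
p = √(2mKE) = √(2 × 1.673 × 10⁻²⁷ × 2.291 × 10⁻¹⁵) = 2.769 × 10⁻²¹ kg·m/s.
λ = h/p = 6.626 × 10⁻³⁴ / 2.769 × 10⁻²¹ = 2.39 × 10⁻¹³ m = 239 fm.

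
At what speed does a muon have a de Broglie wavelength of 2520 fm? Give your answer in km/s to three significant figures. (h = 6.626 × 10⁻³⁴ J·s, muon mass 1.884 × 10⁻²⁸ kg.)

p = h/λ = 6.626 × 10⁻³⁴ / 2.520 × 10⁻¹² = 2.629 × 10⁻²² kg·m/s.
v = p/m = 2.629 × 10⁻²² / 1.884 × 10⁻²⁸ = 1.40 × 10⁶ m/s = 1400 km/s.

v = 1400 km/s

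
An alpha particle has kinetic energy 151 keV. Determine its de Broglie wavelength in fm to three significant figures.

KE = 151 keV = 2.419 × 10⁻¹⁴ J.
p = √(2mKE) = √(2 × 6.645 × 10⁻²⁷ × 2.419 × 10⁻¹⁴) = 1.793 × 10⁻²⁰ kg·m/s.
λ = h/p = 6.626 × 10⁻³⁴ / 1.793 × 10⁻²⁰ = 3.70 × 10⁻¹⁴ m = 37.0 fm.

λ = 37.0 fm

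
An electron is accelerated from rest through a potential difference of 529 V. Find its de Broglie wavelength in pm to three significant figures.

λ = 53.3 pm

KE = eV = 1.602 × 10⁻¹⁹ × 529.0 = 8.475 × 10⁻¹⁷ J.
p = √(2mKE) = √(2 × 9.109 × 10⁻³¹ × 8.475 × 10⁻¹⁷) = 1.243 × 10⁻²³ kg·m/s.
λ = h/p = 6.626 × 10⁻³⁴ / 1.243 × 10⁻²³ = 5.33 × 10⁻¹¹ m = 53.3 pm.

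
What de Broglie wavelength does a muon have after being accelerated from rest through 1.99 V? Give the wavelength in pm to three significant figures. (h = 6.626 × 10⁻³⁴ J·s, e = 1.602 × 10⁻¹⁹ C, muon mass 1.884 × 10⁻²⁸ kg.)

λ = 60.5 pm

KE = eV = 1.602 × 10⁻¹⁹ × 1.990 = 3.188 × 10⁻¹⁹ J.
p = √(2mKE) = √(2 × 1.884 × 10⁻²⁸ × 3.188 × 10⁻¹⁹) = 1.096 × 10⁻²³ kg·m/s.
λ = h/p = 6.626 × 10⁻³⁴ / 1.096 × 10⁻²³ = 6.05 × 10⁻¹¹ m = 60.5 pm.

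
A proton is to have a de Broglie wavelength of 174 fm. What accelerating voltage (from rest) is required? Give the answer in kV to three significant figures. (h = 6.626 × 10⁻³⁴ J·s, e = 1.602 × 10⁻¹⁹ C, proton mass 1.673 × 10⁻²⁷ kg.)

V = 27.1 kV

p = h/λ = 6.626 × 10⁻³⁴ / 1.740 × 10⁻¹³ = 3.808 × 10⁻²¹ kg·m/s.
KE = p²/(2m) = 4.334 × 10⁻¹⁵ J.
V = KE/e = 4.334 × 10⁻¹⁵ / (1.602 × 10⁻¹⁹) = 27.1 kV.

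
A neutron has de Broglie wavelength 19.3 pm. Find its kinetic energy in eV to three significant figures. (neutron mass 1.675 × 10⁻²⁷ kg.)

KE = 2.20 eV

p = h/λ = 6.626 × 10⁻³⁴ / 1.930 × 10⁻¹¹ = 3.433 × 10⁻²³ kg·m/s.
KE = p²/(2m) = (3.433 × 10⁻²³)² / (2 × 1.675 × 10⁻²⁷) = 3.518 × 10⁻¹⁹ J = 2.20 eV.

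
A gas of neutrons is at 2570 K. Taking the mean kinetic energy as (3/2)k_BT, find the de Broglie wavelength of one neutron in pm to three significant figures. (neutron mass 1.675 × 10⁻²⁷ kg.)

λ = 49.6 pm

KE = (3/2)k_BT = 1.5 × 1.381 × 10⁻²³ × 2570 = 5.324 × 10⁻²⁰ J.
p = √(2mKE) = √(2 × 1.675 × 10⁻²⁷ × 5.324 × 10⁻²⁰) = 1.335 × 10⁻²³ kg·m/s.
λ = h/p = 4.96 × 10⁻¹¹ m = 49.6 pm.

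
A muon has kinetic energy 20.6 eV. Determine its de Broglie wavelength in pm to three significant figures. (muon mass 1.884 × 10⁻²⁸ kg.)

KE = 20.6 eV = 3.300 × 10⁻¹⁸ J.
p = √(2mKE) = √(2 × 1.884 × 10⁻²⁸ × 3.300 × 10⁻¹⁸) = 3.526 × 10⁻²³ kg·m/s.
λ = h/p = 6.626 × 10⁻³⁴ / 3.526 × 10⁻²³ = 1.88 × 10⁻¹¹ m = 18.8 pm.

λ = 18.8 pm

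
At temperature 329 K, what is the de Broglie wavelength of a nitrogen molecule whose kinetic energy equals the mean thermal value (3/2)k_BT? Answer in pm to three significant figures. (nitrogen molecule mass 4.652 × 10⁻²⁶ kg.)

λ = 26.3 pm

KE = (3/2)k_BT = 1.5 × 1.381 × 10⁻²³ × 329 = 6.815 × 10⁻²¹ J.
p = √(2mKE) = √(2 × 4.652 × 10⁻²⁶ × 6.815 × 10⁻²¹) = 2.518 × 10⁻²³ kg·m/s.
λ = h/p = 2.63 × 10⁻¹¹ m = 26.3 pm.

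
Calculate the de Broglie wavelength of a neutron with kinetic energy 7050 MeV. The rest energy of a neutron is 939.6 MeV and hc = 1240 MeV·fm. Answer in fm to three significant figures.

λ = 0.156 fm

Total energy E = KE + m₀c² = 7050 + 939.6 = 7989.6 MeV.
(pc)² = E² − (m₀c²)² = (7989.6)² − (939.6)² = 6.295 × 10⁷ MeV², so pc = 7934 MeV.
λ = hc/(pc) = 1240 MeV·fm / 7934 MeV = 0.156 fm.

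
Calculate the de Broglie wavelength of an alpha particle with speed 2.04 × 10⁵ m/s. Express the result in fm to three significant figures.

λ = 489 fm

p = mv = 6.645 × 10⁻²⁷ × 2.04 × 10⁵ = 1.356 × 10⁻²¹ kg·m/s.
λ = h/p = 6.626 × 10⁻³⁴ / 1.356 × 10⁻²¹ = 4.89 × 10⁻¹³ m = 489 fm.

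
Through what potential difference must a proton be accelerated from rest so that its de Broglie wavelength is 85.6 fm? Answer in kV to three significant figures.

V = 112 kV

p = h/λ = 6.626 × 10⁻³⁴ / 8.560 × 10⁻¹⁴ = 7.741 × 10⁻²¹ kg·m/s.
KE = p²/(2m) = 1.791 × 10⁻¹⁴ J.
V = KE/e = 1.791 × 10⁻¹⁴ / (1.602 × 10⁻¹⁹) = 112 kV.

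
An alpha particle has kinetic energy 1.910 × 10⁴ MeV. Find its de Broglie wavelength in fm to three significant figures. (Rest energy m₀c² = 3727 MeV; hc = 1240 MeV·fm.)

Total energy E = KE + m₀c² = 1.910 × 10⁴ + 3727 = 22827 MeV.
(pc)² = E² − (m₀c²)² = (22827)² − (3727)² = 5.072 × 10⁸ MeV², so pc = 2.252 × 10⁴ MeV.
λ = hc/(pc) = 1240 MeV·fm / 2.252 × 10⁴ MeV = 0.0551 fm.

λ = 0.0551 fm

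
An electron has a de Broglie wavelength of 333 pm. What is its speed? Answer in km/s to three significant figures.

v = 2180 km/s

p = h/λ = 6.626 × 10⁻³⁴ / 3.330 × 10⁻¹⁰ = 1.990 × 10⁻²⁴ kg·m/s.
v = p/m = 1.990 × 10⁻²⁴ / 9.109 × 10⁻³¹ = 2.18 × 10⁶ m/s = 2180 km/s.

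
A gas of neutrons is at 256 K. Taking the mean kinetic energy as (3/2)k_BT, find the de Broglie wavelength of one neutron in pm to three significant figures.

KE = (3/2)k_BT = 1.5 × 1.381 × 10⁻²³ × 256 = 5.303 × 10⁻²¹ J.
p = √(2mKE) = √(2 × 1.675 × 10⁻²⁷ × 5.303 × 10⁻²¹) = 4.215 × 10⁻²⁴ kg·m/s.
λ = h/p = 1.57 × 10⁻¹⁰ m = 157 pm.

λ = 157 pm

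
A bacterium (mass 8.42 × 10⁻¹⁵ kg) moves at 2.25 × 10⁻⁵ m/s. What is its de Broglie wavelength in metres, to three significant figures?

λ = 3.50 × 10⁻¹⁵ m

p = mv = 8.42 × 10⁻¹⁵ × 2.25 × 10⁻⁵ = 1.895 × 10⁻¹⁹ kg·m/s.
λ = h/p = 6.626 × 10⁻³⁴ / 1.895 × 10⁻¹⁹ = 3.50 × 10⁻¹⁵ m.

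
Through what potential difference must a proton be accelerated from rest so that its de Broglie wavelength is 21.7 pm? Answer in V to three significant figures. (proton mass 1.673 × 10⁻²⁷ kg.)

p = h/λ = 6.626 × 10⁻³⁴ / 2.170 × 10⁻¹¹ = 3.053 × 10⁻²³ kg·m/s.
KE = p²/(2m) = 2.786 × 10⁻¹⁹ J.
V = KE/e = 2.786 × 10⁻¹⁹ / (1.602 × 10⁻¹⁹) = 1.74 V.

V = 1.74 V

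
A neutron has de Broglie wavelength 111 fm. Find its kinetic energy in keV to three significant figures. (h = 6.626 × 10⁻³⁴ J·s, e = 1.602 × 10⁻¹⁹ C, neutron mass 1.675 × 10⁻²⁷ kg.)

KE = 66.4 keV

p = h/λ = 6.626 × 10⁻³⁴ / 1.110 × 10⁻¹³ = 5.969 × 10⁻²¹ kg·m/s.
KE = p²/(2m) = (5.969 × 10⁻²¹)² / (2 × 1.675 × 10⁻²⁷) = 1.064 × 10⁻¹⁴ J = 66.4 keV.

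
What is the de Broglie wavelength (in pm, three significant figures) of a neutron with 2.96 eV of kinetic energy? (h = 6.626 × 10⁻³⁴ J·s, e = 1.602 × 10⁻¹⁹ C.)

λ = 16.6 pm

KE = 2.96 eV = 4.742 × 10⁻¹⁹ J.
p = √(2mKE) = √(2 × 1.675 × 10⁻²⁷ × 4.742 × 10⁻¹⁹) = 3.986 × 10⁻²³ kg·m/s.
λ = h/p = 6.626 × 10⁻³⁴ / 3.986 × 10⁻²³ = 1.66 × 10⁻¹¹ m = 16.6 pm.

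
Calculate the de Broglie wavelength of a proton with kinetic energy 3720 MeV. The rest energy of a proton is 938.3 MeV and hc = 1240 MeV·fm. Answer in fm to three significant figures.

λ = 0.272 fm

Total energy E = KE + m₀c² = 3720 + 938.3 = 4658.3 MeV.
(pc)² = E² − (m₀c²)² = (4658.3)² − (938.3)² = 2.082 × 10⁷ MeV², so pc = 4563 MeV.
λ = hc/(pc) = 1240 MeV·fm / 4563 MeV = 0.272 fm.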